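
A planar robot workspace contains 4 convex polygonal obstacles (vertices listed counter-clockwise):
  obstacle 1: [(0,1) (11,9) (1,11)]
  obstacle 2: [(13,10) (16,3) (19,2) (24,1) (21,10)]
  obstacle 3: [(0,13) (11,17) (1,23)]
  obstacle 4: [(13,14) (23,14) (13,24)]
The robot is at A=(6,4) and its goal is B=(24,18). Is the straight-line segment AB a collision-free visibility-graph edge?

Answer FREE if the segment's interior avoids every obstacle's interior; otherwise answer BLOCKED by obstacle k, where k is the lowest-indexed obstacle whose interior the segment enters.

BLOCKED by obstacle 2

Obstacle 1 [(0,1) (11,9) (1,11)]:
  edge (0,1)–(11,9): clear
  edge (11,9)–(1,11): clear
  edge (1,11)–(0,1): clear
  midpoint (15,11) outside
  → clear
Obstacle 2 [(13,10) (16,3) (19,2) (24,1) (21,10)]:
  edge (13,10)–(16,3): crosses AB
  edge (16,3)–(19,2): clear
  edge (19,2)–(24,1): clear
  edge (24,1)–(21,10): clear
  edge (21,10)–(13,10): crosses AB
  → BLOCKED
Obstacle 3 [(0,13) (11,17) (1,23)]:
  edge (0,13)–(11,17): clear
  edge (11,17)–(1,23): clear
  edge (1,23)–(0,13): clear
  midpoint (15,11) outside
  → clear
Obstacle 4 [(13,14) (23,14) (13,24)]:
  edge (13,14)–(23,14): crosses AB
  edge (23,14)–(13,24): crosses AB
  edge (13,24)–(13,14): clear
  → BLOCKED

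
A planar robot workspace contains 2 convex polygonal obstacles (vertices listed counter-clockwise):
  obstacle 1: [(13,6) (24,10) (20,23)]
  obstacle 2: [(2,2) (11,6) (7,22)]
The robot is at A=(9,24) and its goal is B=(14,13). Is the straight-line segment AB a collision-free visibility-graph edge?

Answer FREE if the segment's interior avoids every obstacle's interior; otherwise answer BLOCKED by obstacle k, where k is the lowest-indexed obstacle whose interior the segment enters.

Obstacle 1 [(13,6) (24,10) (20,23)]:
  edge (13,6)–(24,10): clear
  edge (24,10)–(20,23): clear
  edge (20,23)–(13,6): clear
  midpoint (23/2,37/2) outside
  → clear
Obstacle 2 [(2,2) (11,6) (7,22)]:
  edge (2,2)–(11,6): clear
  edge (11,6)–(7,22): clear
  edge (7,22)–(2,2): clear
  midpoint (23/2,37/2) outside
  → clear

FREE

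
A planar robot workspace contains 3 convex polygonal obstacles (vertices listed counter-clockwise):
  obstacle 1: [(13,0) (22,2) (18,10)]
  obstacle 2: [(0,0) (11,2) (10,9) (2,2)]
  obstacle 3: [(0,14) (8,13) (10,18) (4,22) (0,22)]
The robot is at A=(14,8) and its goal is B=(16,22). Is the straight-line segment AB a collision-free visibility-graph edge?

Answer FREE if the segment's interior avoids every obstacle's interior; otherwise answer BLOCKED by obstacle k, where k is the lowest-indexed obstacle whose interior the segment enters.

Obstacle 1 [(13,0) (22,2) (18,10)]:
  edge (13,0)–(22,2): clear
  edge (22,2)–(18,10): clear
  edge (18,10)–(13,0): clear
  midpoint (15,15) outside
  → clear
Obstacle 2 [(0,0) (11,2) (10,9) (2,2)]:
  edge (0,0)–(11,2): clear
  edge (11,2)–(10,9): clear
  edge (10,9)–(2,2): clear
  edge (2,2)–(0,0): clear
  midpoint (15,15) outside
  → clear
Obstacle 3 [(0,14) (8,13) (10,18) (4,22) (0,22)]:
  edge (0,14)–(8,13): clear
  edge (8,13)–(10,18): clear
  edge (10,18)–(4,22): clear
  edge (4,22)–(0,22): clear
  edge (0,22)–(0,14): clear
  midpoint (15,15) outside
  → clear

FREE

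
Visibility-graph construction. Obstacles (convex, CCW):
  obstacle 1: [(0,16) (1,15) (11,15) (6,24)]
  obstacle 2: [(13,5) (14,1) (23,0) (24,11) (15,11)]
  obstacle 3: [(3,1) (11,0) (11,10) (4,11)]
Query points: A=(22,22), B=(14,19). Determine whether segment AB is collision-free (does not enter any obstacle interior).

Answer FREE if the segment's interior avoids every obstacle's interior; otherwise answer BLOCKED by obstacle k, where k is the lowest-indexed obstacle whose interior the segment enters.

Obstacle 1 [(0,16) (1,15) (11,15) (6,24)]:
  edge (0,16)–(1,15): clear
  edge (1,15)–(11,15): clear
  edge (11,15)–(6,24): clear
  edge (6,24)–(0,16): clear
  midpoint (18,41/2) outside
  → clear
Obstacle 2 [(13,5) (14,1) (23,0) (24,11) (15,11)]:
  edge (13,5)–(14,1): clear
  edge (14,1)–(23,0): clear
  edge (23,0)–(24,11): clear
  edge (24,11)–(15,11): clear
  edge (15,11)–(13,5): clear
  midpoint (18,41/2) outside
  → clear
Obstacle 3 [(3,1) (11,0) (11,10) (4,11)]:
  edge (3,1)–(11,0): clear
  edge (11,0)–(11,10): clear
  edge (11,10)–(4,11): clear
  edge (4,11)–(3,1): clear
  midpoint (18,41/2) outside
  → clear

FREE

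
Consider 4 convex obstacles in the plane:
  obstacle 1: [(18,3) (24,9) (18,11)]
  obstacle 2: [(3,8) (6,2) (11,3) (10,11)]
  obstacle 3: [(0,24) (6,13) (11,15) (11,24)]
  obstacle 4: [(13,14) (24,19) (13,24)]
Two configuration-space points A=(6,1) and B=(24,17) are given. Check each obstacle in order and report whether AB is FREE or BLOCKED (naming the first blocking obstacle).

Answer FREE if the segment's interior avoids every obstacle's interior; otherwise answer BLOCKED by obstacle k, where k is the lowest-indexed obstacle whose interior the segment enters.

Obstacle 1 [(18,3) (24,9) (18,11)]:
  edge (18,3)–(24,9): clear
  edge (24,9)–(18,11): clear
  edge (18,11)–(18,3): clear
  midpoint (15,9) outside
  → clear
Obstacle 2 [(3,8) (6,2) (11,3) (10,11)]:
  edge (3,8)–(6,2): clear
  edge (6,2)–(11,3): crosses AB
  edge (11,3)–(10,11): crosses AB
  edge (10,11)–(3,8): clear
  → BLOCKED
Obstacle 3 [(0,24) (6,13) (11,15) (11,24)]:
  edge (0,24)–(6,13): clear
  edge (6,13)–(11,15): clear
  edge (11,15)–(11,24): clear
  edge (11,24)–(0,24): clear
  midpoint (15,9) outside
  → clear
Obstacle 4 [(13,14) (24,19) (13,24)]:
  edge (13,14)–(24,19): clear
  edge (24,19)–(13,24): clear
  edge (13,24)–(13,14): clear
  midpoint (15,9) outside
  → clear

BLOCKED by obstacle 2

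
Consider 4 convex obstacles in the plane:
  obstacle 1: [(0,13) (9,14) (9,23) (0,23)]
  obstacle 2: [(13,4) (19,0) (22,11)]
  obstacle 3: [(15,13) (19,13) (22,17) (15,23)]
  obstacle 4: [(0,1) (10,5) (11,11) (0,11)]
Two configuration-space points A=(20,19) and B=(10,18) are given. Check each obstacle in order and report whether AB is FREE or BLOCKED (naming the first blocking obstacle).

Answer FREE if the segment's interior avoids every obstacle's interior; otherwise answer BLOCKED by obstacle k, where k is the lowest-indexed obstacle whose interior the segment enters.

Obstacle 1 [(0,13) (9,14) (9,23) (0,23)]:
  edge (0,13)–(9,14): clear
  edge (9,14)–(9,23): clear
  edge (9,23)–(0,23): clear
  edge (0,23)–(0,13): clear
  midpoint (15,37/2) outside
  → clear
Obstacle 2 [(13,4) (19,0) (22,11)]:
  edge (13,4)–(19,0): clear
  edge (19,0)–(22,11): clear
  edge (22,11)–(13,4): clear
  midpoint (15,37/2) outside
  → clear
Obstacle 3 [(15,13) (19,13) (22,17) (15,23)]:
  edge (15,13)–(19,13): clear
  edge (19,13)–(22,17): clear
  edge (22,17)–(15,23): crosses AB
  edge (15,23)–(15,13): crosses AB
  → BLOCKED
Obstacle 4 [(0,1) (10,5) (11,11) (0,11)]:
  edge (0,1)–(10,5): clear
  edge (10,5)–(11,11): clear
  edge (11,11)–(0,11): clear
  edge (0,11)–(0,1): clear
  midpoint (15,37/2) outside
  → clear

BLOCKED by obstacle 3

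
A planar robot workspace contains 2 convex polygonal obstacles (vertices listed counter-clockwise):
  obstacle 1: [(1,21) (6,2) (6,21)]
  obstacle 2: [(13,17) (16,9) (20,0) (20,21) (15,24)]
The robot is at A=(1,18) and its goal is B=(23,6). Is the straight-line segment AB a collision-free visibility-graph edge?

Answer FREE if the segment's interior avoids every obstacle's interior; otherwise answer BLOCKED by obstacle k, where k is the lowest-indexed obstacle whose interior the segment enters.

BLOCKED by obstacle 1

Obstacle 1 [(1,21) (6,2) (6,21)]:
  edge (1,21)–(6,2): crosses AB
  edge (6,2)–(6,21): crosses AB
  edge (6,21)–(1,21): clear
  → BLOCKED
Obstacle 2 [(13,17) (16,9) (20,0) (20,21) (15,24)]:
  edge (13,17)–(16,9): crosses AB
  edge (16,9)–(20,0): clear
  edge (20,0)–(20,21): crosses AB
  edge (20,21)–(15,24): clear
  edge (15,24)–(13,17): clear
  → BLOCKED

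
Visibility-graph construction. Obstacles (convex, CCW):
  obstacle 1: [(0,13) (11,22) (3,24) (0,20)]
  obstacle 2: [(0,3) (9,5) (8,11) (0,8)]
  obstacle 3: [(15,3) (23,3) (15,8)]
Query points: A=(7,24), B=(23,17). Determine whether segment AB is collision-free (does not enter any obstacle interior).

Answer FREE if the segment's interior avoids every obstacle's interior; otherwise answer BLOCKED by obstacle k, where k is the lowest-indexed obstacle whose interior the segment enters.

Obstacle 1 [(0,13) (11,22) (3,24) (0,20)]:
  edge (0,13)–(11,22): clear
  edge (11,22)–(3,24): clear
  edge (3,24)–(0,20): clear
  edge (0,20)–(0,13): clear
  midpoint (15,41/2) outside
  → clear
Obstacle 2 [(0,3) (9,5) (8,11) (0,8)]:
  edge (0,3)–(9,5): clear
  edge (9,5)–(8,11): clear
  edge (8,11)–(0,8): clear
  edge (0,8)–(0,3): clear
  midpoint (15,41/2) outside
  → clear
Obstacle 3 [(15,3) (23,3) (15,8)]:
  edge (15,3)–(23,3): clear
  edge (23,3)–(15,8): clear
  edge (15,8)–(15,3): clear
  midpoint (15,41/2) outside
  → clear

FREE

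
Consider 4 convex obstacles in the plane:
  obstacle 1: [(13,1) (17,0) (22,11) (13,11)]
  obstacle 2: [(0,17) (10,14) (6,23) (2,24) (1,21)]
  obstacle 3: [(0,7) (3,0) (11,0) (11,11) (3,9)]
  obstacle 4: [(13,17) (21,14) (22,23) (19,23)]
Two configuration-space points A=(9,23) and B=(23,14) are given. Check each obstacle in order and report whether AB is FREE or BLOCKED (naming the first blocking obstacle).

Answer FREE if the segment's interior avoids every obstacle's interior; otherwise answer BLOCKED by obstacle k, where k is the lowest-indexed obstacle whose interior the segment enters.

BLOCKED by obstacle 4

Obstacle 1 [(13,1) (17,0) (22,11) (13,11)]:
  edge (13,1)–(17,0): clear
  edge (17,0)–(22,11): clear
  edge (22,11)–(13,11): clear
  edge (13,11)–(13,1): clear
  midpoint (16,37/2) outside
  → clear
Obstacle 2 [(0,17) (10,14) (6,23) (2,24) (1,21)]:
  edge (0,17)–(10,14): clear
  edge (10,14)–(6,23): clear
  edge (6,23)–(2,24): clear
  edge (2,24)–(1,21): clear
  edge (1,21)–(0,17): clear
  midpoint (16,37/2) outside
  → clear
Obstacle 3 [(0,7) (3,0) (11,0) (11,11) (3,9)]:
  edge (0,7)–(3,0): clear
  edge (3,0)–(11,0): clear
  edge (11,0)–(11,11): clear
  edge (11,11)–(3,9): clear
  edge (3,9)–(0,7): clear
  midpoint (16,37/2) outside
  → clear
Obstacle 4 [(13,17) (21,14) (22,23) (19,23)]:
  edge (13,17)–(21,14): clear
  edge (21,14)–(22,23): crosses AB
  edge (22,23)–(19,23): clear
  edge (19,23)–(13,17): crosses AB
  → BLOCKED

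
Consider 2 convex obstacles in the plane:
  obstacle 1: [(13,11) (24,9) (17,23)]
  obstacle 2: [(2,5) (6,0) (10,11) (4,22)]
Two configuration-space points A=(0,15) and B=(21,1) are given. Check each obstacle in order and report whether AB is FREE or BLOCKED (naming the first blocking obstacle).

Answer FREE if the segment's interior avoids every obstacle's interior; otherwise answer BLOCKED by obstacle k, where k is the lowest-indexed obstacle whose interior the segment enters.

BLOCKED by obstacle 2

Obstacle 1 [(13,11) (24,9) (17,23)]:
  edge (13,11)–(24,9): clear
  edge (24,9)–(17,23): clear
  edge (17,23)–(13,11): clear
  midpoint (21/2,8) outside
  → clear
Obstacle 2 [(2,5) (6,0) (10,11) (4,22)]:
  edge (2,5)–(6,0): clear
  edge (6,0)–(10,11): crosses AB
  edge (10,11)–(4,22): clear
  edge (4,22)–(2,5): crosses AB
  → BLOCKED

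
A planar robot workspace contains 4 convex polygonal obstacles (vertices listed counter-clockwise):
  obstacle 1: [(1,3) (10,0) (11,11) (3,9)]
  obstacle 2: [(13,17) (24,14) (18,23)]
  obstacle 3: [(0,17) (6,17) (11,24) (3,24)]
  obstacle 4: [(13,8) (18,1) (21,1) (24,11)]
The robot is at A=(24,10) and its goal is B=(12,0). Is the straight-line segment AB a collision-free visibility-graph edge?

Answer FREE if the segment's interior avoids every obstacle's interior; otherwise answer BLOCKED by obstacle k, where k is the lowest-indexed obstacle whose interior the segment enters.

Obstacle 1 [(1,3) (10,0) (11,11) (3,9)]:
  edge (1,3)–(10,0): clear
  edge (10,0)–(11,11): clear
  edge (11,11)–(3,9): clear
  edge (3,9)–(1,3): clear
  midpoint (18,5) outside
  → clear
Obstacle 2 [(13,17) (24,14) (18,23)]:
  edge (13,17)–(24,14): clear
  edge (24,14)–(18,23): clear
  edge (18,23)–(13,17): clear
  midpoint (18,5) outside
  → clear
Obstacle 3 [(0,17) (6,17) (11,24) (3,24)]:
  edge (0,17)–(6,17): clear
  edge (6,17)–(11,24): clear
  edge (11,24)–(3,24): clear
  edge (3,24)–(0,17): clear
  midpoint (18,5) outside
  → clear
Obstacle 4 [(13,8) (18,1) (21,1) (24,11)]:
  edge (13,8)–(18,1): crosses AB
  edge (18,1)–(21,1): clear
  edge (21,1)–(24,11): crosses AB
  edge (24,11)–(13,8): clear
  → BLOCKED

BLOCKED by obstacle 4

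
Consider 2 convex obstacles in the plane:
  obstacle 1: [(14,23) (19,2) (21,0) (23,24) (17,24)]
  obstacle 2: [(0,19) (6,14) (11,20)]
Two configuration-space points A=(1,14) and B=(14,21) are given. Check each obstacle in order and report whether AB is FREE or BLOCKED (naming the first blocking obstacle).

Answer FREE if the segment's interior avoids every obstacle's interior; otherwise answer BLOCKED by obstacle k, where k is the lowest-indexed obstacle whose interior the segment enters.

BLOCKED by obstacle 2

Obstacle 1 [(14,23) (19,2) (21,0) (23,24) (17,24)]:
  edge (14,23)–(19,2): clear
  edge (19,2)–(21,0): clear
  edge (21,0)–(23,24): clear
  edge (23,24)–(17,24): clear
  edge (17,24)–(14,23): clear
  midpoint (15/2,35/2) outside
  → clear
Obstacle 2 [(0,19) (6,14) (11,20)]:
  edge (0,19)–(6,14): crosses AB
  edge (6,14)–(11,20): crosses AB
  edge (11,20)–(0,19): clear
  → BLOCKED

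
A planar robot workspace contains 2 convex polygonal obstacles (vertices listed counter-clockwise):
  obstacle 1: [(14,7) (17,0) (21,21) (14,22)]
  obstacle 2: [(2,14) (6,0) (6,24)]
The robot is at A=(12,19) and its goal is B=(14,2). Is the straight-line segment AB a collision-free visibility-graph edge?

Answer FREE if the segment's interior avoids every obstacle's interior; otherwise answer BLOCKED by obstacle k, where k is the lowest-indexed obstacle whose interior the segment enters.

FREE

Obstacle 1 [(14,7) (17,0) (21,21) (14,22)]:
  edge (14,7)–(17,0): clear
  edge (17,0)–(21,21): clear
  edge (21,21)–(14,22): clear
  edge (14,22)–(14,7): clear
  midpoint (13,21/2) outside
  → clear
Obstacle 2 [(2,14) (6,0) (6,24)]:
  edge (2,14)–(6,0): clear
  edge (6,0)–(6,24): clear
  edge (6,24)–(2,14): clear
  midpoint (13,21/2) outside
  → clear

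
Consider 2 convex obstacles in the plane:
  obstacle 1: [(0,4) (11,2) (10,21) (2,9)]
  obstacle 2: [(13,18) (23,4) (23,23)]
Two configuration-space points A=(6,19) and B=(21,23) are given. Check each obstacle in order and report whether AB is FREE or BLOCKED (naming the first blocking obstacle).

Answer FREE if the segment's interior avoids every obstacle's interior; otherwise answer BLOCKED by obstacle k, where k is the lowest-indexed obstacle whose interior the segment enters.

Obstacle 1 [(0,4) (11,2) (10,21) (2,9)]:
  edge (0,4)–(11,2): clear
  edge (11,2)–(10,21): crosses AB
  edge (10,21)–(2,9): crosses AB
  edge (2,9)–(0,4): clear
  → BLOCKED
Obstacle 2 [(13,18) (23,4) (23,23)]:
  edge (13,18)–(23,4): clear
  edge (23,4)–(23,23): clear
  edge (23,23)–(13,18): clear
  midpoint (27/2,21) outside
  → clear

BLOCKED by obstacle 1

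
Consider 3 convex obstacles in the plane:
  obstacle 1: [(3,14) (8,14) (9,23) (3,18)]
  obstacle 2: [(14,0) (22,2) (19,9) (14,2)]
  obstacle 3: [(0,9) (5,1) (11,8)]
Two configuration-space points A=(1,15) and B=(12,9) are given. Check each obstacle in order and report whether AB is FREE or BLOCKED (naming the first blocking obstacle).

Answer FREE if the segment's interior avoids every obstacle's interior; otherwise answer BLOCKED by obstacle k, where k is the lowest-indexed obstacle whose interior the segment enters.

FREE

Obstacle 1 [(3,14) (8,14) (9,23) (3,18)]:
  edge (3,14)–(8,14): clear
  edge (8,14)–(9,23): clear
  edge (9,23)–(3,18): clear
  edge (3,18)–(3,14): clear
  midpoint (13/2,12) outside
  → clear
Obstacle 2 [(14,0) (22,2) (19,9) (14,2)]:
  edge (14,0)–(22,2): clear
  edge (22,2)–(19,9): clear
  edge (19,9)–(14,2): clear
  edge (14,2)–(14,0): clear
  midpoint (13/2,12) outside
  → clear
Obstacle 3 [(0,9) (5,1) (11,8)]:
  edge (0,9)–(5,1): clear
  edge (5,1)–(11,8): clear
  edge (11,8)–(0,9): clear
  midpoint (13/2,12) outside
  → clear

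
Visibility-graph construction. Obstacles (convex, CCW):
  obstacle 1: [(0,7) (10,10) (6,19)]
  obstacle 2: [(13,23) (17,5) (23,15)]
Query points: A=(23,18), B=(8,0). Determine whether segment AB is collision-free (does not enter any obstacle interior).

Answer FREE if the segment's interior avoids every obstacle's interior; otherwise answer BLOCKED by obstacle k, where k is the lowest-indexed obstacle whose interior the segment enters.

Obstacle 1 [(0,7) (10,10) (6,19)]:
  edge (0,7)–(10,10): clear
  edge (10,10)–(6,19): clear
  edge (6,19)–(0,7): clear
  midpoint (31/2,9) outside
  → clear
Obstacle 2 [(13,23) (17,5) (23,15)]:
  edge (13,23)–(17,5): crosses AB
  edge (17,5)–(23,15): clear
  edge (23,15)–(13,23): crosses AB
  → BLOCKED

BLOCKED by obstacle 2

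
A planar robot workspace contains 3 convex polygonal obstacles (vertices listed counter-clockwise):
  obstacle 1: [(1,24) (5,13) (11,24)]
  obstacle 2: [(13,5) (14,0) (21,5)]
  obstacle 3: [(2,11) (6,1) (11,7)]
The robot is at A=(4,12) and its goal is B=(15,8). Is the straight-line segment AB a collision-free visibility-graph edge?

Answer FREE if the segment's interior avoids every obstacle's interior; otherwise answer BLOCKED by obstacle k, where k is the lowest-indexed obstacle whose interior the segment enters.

FREE

Obstacle 1 [(1,24) (5,13) (11,24)]:
  edge (1,24)–(5,13): clear
  edge (5,13)–(11,24): clear
  edge (11,24)–(1,24): clear
  midpoint (19/2,10) outside
  → clear
Obstacle 2 [(13,5) (14,0) (21,5)]:
  edge (13,5)–(14,0): clear
  edge (14,0)–(21,5): clear
  edge (21,5)–(13,5): clear
  midpoint (19/2,10) outside
  → clear
Obstacle 3 [(2,11) (6,1) (11,7)]:
  edge (2,11)–(6,1): clear
  edge (6,1)–(11,7): clear
  edge (11,7)–(2,11): clear
  midpoint (19/2,10) outside
  → clear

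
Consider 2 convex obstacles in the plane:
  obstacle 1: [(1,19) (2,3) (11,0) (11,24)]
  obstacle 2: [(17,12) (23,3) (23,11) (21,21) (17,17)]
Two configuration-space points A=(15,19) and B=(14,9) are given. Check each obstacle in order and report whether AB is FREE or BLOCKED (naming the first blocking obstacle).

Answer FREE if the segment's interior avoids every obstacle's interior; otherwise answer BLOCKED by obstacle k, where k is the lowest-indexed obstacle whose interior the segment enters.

FREE

Obstacle 1 [(1,19) (2,3) (11,0) (11,24)]:
  edge (1,19)–(2,3): clear
  edge (2,3)–(11,0): clear
  edge (11,0)–(11,24): clear
  edge (11,24)–(1,19): clear
  midpoint (29/2,14) outside
  → clear
Obstacle 2 [(17,12) (23,3) (23,11) (21,21) (17,17)]:
  edge (17,12)–(23,3): clear
  edge (23,3)–(23,11): clear
  edge (23,11)–(21,21): clear
  edge (21,21)–(17,17): clear
  edge (17,17)–(17,12): clear
  midpoint (29/2,14) outside
  → clear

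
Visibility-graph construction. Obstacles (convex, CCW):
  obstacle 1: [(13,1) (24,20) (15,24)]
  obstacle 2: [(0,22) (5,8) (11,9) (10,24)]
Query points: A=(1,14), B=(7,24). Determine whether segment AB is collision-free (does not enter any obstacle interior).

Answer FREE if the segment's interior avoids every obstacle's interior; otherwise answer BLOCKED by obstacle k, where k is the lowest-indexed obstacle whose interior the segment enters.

BLOCKED by obstacle 2

Obstacle 1 [(13,1) (24,20) (15,24)]:
  edge (13,1)–(24,20): clear
  edge (24,20)–(15,24): clear
  edge (15,24)–(13,1): clear
  midpoint (4,19) outside
  → clear
Obstacle 2 [(0,22) (5,8) (11,9) (10,24)]:
  edge (0,22)–(5,8): crosses AB
  edge (5,8)–(11,9): clear
  edge (11,9)–(10,24): clear
  edge (10,24)–(0,22): crosses AB
  → BLOCKED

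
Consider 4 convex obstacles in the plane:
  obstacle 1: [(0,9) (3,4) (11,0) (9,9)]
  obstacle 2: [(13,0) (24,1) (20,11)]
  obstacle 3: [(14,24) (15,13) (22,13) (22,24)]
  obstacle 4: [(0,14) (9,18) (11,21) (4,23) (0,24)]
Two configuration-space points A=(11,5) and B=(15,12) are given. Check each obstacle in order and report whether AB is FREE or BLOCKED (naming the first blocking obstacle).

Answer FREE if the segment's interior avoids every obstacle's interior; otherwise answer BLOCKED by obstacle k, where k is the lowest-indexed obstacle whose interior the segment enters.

FREE

Obstacle 1 [(0,9) (3,4) (11,0) (9,9)]:
  edge (0,9)–(3,4): clear
  edge (3,4)–(11,0): clear
  edge (11,0)–(9,9): clear
  edge (9,9)–(0,9): clear
  midpoint (13,17/2) outside
  → clear
Obstacle 2 [(13,0) (24,1) (20,11)]:
  edge (13,0)–(24,1): clear
  edge (24,1)–(20,11): clear
  edge (20,11)–(13,0): clear
  midpoint (13,17/2) outside
  → clear
Obstacle 3 [(14,24) (15,13) (22,13) (22,24)]:
  edge (14,24)–(15,13): clear
  edge (15,13)–(22,13): clear
  edge (22,13)–(22,24): clear
  edge (22,24)–(14,24): clear
  midpoint (13,17/2) outside
  → clear
Obstacle 4 [(0,14) (9,18) (11,21) (4,23) (0,24)]:
  edge (0,14)–(9,18): clear
  edge (9,18)–(11,21): clear
  edge (11,21)–(4,23): clear
  edge (4,23)–(0,24): clear
  edge (0,24)–(0,14): clear
  midpoint (13,17/2) outside
  → clear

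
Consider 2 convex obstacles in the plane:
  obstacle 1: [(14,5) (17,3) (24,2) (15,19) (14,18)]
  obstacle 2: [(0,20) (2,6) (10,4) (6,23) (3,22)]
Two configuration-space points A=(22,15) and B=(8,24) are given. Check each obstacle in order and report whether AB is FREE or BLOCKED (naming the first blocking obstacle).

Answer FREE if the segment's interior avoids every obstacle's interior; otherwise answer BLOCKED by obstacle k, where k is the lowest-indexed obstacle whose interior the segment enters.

Obstacle 1 [(14,5) (17,3) (24,2) (15,19) (14,18)]:
  edge (14,5)–(17,3): clear
  edge (17,3)–(24,2): clear
  edge (24,2)–(15,19): clear
  edge (15,19)–(14,18): clear
  edge (14,18)–(14,5): clear
  midpoint (15,39/2) outside
  → clear
Obstacle 2 [(0,20) (2,6) (10,4) (6,23) (3,22)]:
  edge (0,20)–(2,6): clear
  edge (2,6)–(10,4): clear
  edge (10,4)–(6,23): clear
  edge (6,23)–(3,22): clear
  edge (3,22)–(0,20): clear
  midpoint (15,39/2) outside
  → clear

FREE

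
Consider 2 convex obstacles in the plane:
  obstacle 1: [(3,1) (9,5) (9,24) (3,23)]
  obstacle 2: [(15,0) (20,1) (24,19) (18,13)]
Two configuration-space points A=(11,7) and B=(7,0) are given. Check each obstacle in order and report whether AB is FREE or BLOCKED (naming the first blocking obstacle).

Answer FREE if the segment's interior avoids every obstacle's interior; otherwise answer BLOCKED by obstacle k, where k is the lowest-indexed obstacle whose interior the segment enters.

Obstacle 1 [(3,1) (9,5) (9,24) (3,23)]:
  edge (3,1)–(9,5): clear
  edge (9,5)–(9,24): clear
  edge (9,24)–(3,23): clear
  edge (3,23)–(3,1): clear
  midpoint (9,7/2) outside
  → clear
Obstacle 2 [(15,0) (20,1) (24,19) (18,13)]:
  edge (15,0)–(20,1): clear
  edge (20,1)–(24,19): clear
  edge (24,19)–(18,13): clear
  edge (18,13)–(15,0): clear
  midpoint (9,7/2) outside
  → clear

FREE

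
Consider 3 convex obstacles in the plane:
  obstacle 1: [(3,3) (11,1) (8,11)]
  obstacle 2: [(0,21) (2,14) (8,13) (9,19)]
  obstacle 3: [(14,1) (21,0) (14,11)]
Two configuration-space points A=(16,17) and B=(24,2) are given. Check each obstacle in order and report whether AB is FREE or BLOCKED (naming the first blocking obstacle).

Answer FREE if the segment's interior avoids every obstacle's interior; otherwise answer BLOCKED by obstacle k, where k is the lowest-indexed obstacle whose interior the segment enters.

FREE

Obstacle 1 [(3,3) (11,1) (8,11)]:
  edge (3,3)–(11,1): clear
  edge (11,1)–(8,11): clear
  edge (8,11)–(3,3): clear
  midpoint (20,19/2) outside
  → clear
Obstacle 2 [(0,21) (2,14) (8,13) (9,19)]:
  edge (0,21)–(2,14): clear
  edge (2,14)–(8,13): clear
  edge (8,13)–(9,19): clear
  edge (9,19)–(0,21): clear
  midpoint (20,19/2) outside
  → clear
Obstacle 3 [(14,1) (21,0) (14,11)]:
  edge (14,1)–(21,0): clear
  edge (21,0)–(14,11): clear
  edge (14,11)–(14,1): clear
  midpoint (20,19/2) outside
  → clear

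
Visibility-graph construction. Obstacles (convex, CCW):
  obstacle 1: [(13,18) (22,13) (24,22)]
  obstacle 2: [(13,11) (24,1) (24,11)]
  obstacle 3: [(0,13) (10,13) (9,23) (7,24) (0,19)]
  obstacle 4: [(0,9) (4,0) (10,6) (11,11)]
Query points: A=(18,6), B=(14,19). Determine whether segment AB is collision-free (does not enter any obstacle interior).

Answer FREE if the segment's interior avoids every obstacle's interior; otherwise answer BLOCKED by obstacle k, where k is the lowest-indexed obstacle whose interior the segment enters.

BLOCKED by obstacle 1

Obstacle 1 [(13,18) (22,13) (24,22)]:
  edge (13,18)–(22,13): crosses AB
  edge (22,13)–(24,22): clear
  edge (24,22)–(13,18): crosses AB
  → BLOCKED
Obstacle 2 [(13,11) (24,1) (24,11)]:
  edge (13,11)–(24,1): crosses AB
  edge (24,1)–(24,11): clear
  edge (24,11)–(13,11): crosses AB
  → BLOCKED
Obstacle 3 [(0,13) (10,13) (9,23) (7,24) (0,19)]:
  edge (0,13)–(10,13): clear
  edge (10,13)–(9,23): clear
  edge (9,23)–(7,24): clear
  edge (7,24)–(0,19): clear
  edge (0,19)–(0,13): clear
  midpoint (16,25/2) outside
  → clear
Obstacle 4 [(0,9) (4,0) (10,6) (11,11)]:
  edge (0,9)–(4,0): clear
  edge (4,0)–(10,6): clear
  edge (10,6)–(11,11): clear
  edge (11,11)–(0,9): clear
  midpoint (16,25/2) outside
  → clear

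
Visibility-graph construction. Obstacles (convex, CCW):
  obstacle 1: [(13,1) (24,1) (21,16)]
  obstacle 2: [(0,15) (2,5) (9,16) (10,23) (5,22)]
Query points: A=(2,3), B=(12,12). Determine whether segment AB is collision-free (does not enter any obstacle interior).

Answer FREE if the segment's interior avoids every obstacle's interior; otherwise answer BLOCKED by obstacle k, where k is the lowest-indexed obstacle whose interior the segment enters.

Obstacle 1 [(13,1) (24,1) (21,16)]:
  edge (13,1)–(24,1): clear
  edge (24,1)–(21,16): clear
  edge (21,16)–(13,1): clear
  midpoint (7,15/2) outside
  → clear
Obstacle 2 [(0,15) (2,5) (9,16) (10,23) (5,22)]:
  edge (0,15)–(2,5): clear
  edge (2,5)–(9,16): clear
  edge (9,16)–(10,23): clear
  edge (10,23)–(5,22): clear
  edge (5,22)–(0,15): clear
  midpoint (7,15/2) outside
  → clear

FREE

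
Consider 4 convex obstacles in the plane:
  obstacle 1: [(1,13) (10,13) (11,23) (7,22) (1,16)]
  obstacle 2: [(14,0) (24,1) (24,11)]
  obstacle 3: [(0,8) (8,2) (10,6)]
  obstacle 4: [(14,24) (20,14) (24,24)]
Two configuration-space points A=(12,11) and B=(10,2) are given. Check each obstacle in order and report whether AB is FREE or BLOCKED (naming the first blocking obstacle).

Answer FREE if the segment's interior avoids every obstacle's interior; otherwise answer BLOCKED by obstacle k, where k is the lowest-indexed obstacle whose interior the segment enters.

FREE

Obstacle 1 [(1,13) (10,13) (11,23) (7,22) (1,16)]:
  edge (1,13)–(10,13): clear
  edge (10,13)–(11,23): clear
  edge (11,23)–(7,22): clear
  edge (7,22)–(1,16): clear
  edge (1,16)–(1,13): clear
  midpoint (11,13/2) outside
  → clear
Obstacle 2 [(14,0) (24,1) (24,11)]:
  edge (14,0)–(24,1): clear
  edge (24,1)–(24,11): clear
  edge (24,11)–(14,0): clear
  midpoint (11,13/2) outside
  → clear
Obstacle 3 [(0,8) (8,2) (10,6)]:
  edge (0,8)–(8,2): clear
  edge (8,2)–(10,6): clear
  edge (10,6)–(0,8): clear
  midpoint (11,13/2) outside
  → clear
Obstacle 4 [(14,24) (20,14) (24,24)]:
  edge (14,24)–(20,14): clear
  edge (20,14)–(24,24): clear
  edge (24,24)–(14,24): clear
  midpoint (11,13/2) outside
  → clear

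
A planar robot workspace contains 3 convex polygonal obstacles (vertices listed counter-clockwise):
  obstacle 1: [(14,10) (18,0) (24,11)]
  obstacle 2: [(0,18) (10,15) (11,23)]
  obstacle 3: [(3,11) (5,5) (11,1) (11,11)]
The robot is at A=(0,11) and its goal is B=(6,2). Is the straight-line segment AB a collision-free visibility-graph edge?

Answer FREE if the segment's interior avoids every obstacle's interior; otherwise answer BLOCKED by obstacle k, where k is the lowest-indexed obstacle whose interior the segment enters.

Obstacle 1 [(14,10) (18,0) (24,11)]:
  edge (14,10)–(18,0): clear
  edge (18,0)–(24,11): clear
  edge (24,11)–(14,10): clear
  midpoint (3,13/2) outside
  → clear
Obstacle 2 [(0,18) (10,15) (11,23)]:
  edge (0,18)–(10,15): clear
  edge (10,15)–(11,23): clear
  edge (11,23)–(0,18): clear
  midpoint (3,13/2) outside
  → clear
Obstacle 3 [(3,11) (5,5) (11,1) (11,11)]:
  edge (3,11)–(5,5): clear
  edge (5,5)–(11,1): clear
  edge (11,1)–(11,11): clear
  edge (11,11)–(3,11): clear
  midpoint (3,13/2) outside
  → clear

FREE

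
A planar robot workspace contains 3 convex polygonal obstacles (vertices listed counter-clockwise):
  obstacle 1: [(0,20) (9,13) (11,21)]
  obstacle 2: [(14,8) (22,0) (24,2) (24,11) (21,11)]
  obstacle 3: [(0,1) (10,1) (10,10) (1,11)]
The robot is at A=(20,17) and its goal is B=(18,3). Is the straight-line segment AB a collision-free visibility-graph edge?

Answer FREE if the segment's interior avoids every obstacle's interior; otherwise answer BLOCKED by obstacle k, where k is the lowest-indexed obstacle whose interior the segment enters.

BLOCKED by obstacle 2

Obstacle 1 [(0,20) (9,13) (11,21)]:
  edge (0,20)–(9,13): clear
  edge (9,13)–(11,21): clear
  edge (11,21)–(0,20): clear
  midpoint (19,10) outside
  → clear
Obstacle 2 [(14,8) (22,0) (24,2) (24,11) (21,11)]:
  edge (14,8)–(22,0): crosses AB
  edge (22,0)–(24,2): clear
  edge (24,2)–(24,11): clear
  edge (24,11)–(21,11): clear
  edge (21,11)–(14,8): crosses AB
  → BLOCKED
Obstacle 3 [(0,1) (10,1) (10,10) (1,11)]:
  edge (0,1)–(10,1): clear
  edge (10,1)–(10,10): clear
  edge (10,10)–(1,11): clear
  edge (1,11)–(0,1): clear
  midpoint (19,10) outside
  → clear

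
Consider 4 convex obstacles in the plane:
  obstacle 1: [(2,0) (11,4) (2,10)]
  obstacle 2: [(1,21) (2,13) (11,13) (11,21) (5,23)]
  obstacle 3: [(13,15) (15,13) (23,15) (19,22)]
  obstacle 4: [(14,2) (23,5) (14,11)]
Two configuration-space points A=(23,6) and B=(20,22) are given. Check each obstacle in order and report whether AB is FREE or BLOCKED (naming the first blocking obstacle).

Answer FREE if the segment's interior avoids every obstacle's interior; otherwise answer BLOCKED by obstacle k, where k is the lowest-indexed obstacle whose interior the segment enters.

BLOCKED by obstacle 3

Obstacle 1 [(2,0) (11,4) (2,10)]:
  edge (2,0)–(11,4): clear
  edge (11,4)–(2,10): clear
  edge (2,10)–(2,0): clear
  midpoint (43/2,14) outside
  → clear
Obstacle 2 [(1,21) (2,13) (11,13) (11,21) (5,23)]:
  edge (1,21)–(2,13): clear
  edge (2,13)–(11,13): clear
  edge (11,13)–(11,21): clear
  edge (11,21)–(5,23): clear
  edge (5,23)–(1,21): clear
  midpoint (43/2,14) outside
  → clear
Obstacle 3 [(13,15) (15,13) (23,15) (19,22)]:
  edge (13,15)–(15,13): clear
  edge (15,13)–(23,15): crosses AB
  edge (23,15)–(19,22): crosses AB
  edge (19,22)–(13,15): clear
  → BLOCKED
Obstacle 4 [(14,2) (23,5) (14,11)]:
  edge (14,2)–(23,5): clear
  edge (23,5)–(14,11): clear
  edge (14,11)–(14,2): clear
  midpoint (43/2,14) outside
  → clear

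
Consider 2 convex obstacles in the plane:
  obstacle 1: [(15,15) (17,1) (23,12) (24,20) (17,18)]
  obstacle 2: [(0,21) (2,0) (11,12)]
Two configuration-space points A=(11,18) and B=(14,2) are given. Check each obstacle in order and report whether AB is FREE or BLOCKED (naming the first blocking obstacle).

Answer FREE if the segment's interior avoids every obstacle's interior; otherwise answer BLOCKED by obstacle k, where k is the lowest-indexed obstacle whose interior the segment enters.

Obstacle 1 [(15,15) (17,1) (23,12) (24,20) (17,18)]:
  edge (15,15)–(17,1): clear
  edge (17,1)–(23,12): clear
  edge (23,12)–(24,20): clear
  edge (24,20)–(17,18): clear
  edge (17,18)–(15,15): clear
  midpoint (25/2,10) outside
  → clear
Obstacle 2 [(0,21) (2,0) (11,12)]:
  edge (0,21)–(2,0): clear
  edge (2,0)–(11,12): clear
  edge (11,12)–(0,21): clear
  midpoint (25/2,10) outside
  → clear

FREE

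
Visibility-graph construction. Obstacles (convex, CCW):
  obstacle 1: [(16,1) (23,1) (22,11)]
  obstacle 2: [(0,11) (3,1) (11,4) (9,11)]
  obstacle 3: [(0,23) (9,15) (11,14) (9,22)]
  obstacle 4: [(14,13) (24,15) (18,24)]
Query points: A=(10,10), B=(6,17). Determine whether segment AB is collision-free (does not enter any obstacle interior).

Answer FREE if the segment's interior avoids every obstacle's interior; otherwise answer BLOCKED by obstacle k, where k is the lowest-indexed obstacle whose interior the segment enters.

Obstacle 1 [(16,1) (23,1) (22,11)]:
  edge (16,1)–(23,1): clear
  edge (23,1)–(22,11): clear
  edge (22,11)–(16,1): clear
  midpoint (8,27/2) outside
  → clear
Obstacle 2 [(0,11) (3,1) (11,4) (9,11)]:
  edge (0,11)–(3,1): clear
  edge (3,1)–(11,4): clear
  edge (11,4)–(9,11): clear
  edge (9,11)–(0,11): clear
  midpoint (8,27/2) outside
  → clear
Obstacle 3 [(0,23) (9,15) (11,14) (9,22)]:
  edge (0,23)–(9,15): clear
  edge (9,15)–(11,14): clear
  edge (11,14)–(9,22): clear
  edge (9,22)–(0,23): clear
  midpoint (8,27/2) outside
  → clear
Obstacle 4 [(14,13) (24,15) (18,24)]:
  edge (14,13)–(24,15): clear
  edge (24,15)–(18,24): clear
  edge (18,24)–(14,13): clear
  midpoint (8,27/2) outside
  → clear

FREE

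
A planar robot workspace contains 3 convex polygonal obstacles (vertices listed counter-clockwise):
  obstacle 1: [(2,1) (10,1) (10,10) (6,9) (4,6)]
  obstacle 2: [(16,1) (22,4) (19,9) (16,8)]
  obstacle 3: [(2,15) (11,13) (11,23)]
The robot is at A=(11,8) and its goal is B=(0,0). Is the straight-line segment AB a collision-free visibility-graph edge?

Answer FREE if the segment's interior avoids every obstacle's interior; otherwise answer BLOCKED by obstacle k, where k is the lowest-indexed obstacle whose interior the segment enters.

Obstacle 1 [(2,1) (10,1) (10,10) (6,9) (4,6)]:
  edge (2,1)–(10,1): clear
  edge (10,1)–(10,10): crosses AB
  edge (10,10)–(6,9): clear
  edge (6,9)–(4,6): clear
  edge (4,6)–(2,1): crosses AB
  → BLOCKED
Obstacle 2 [(16,1) (22,4) (19,9) (16,8)]:
  edge (16,1)–(22,4): clear
  edge (22,4)–(19,9): clear
  edge (19,9)–(16,8): clear
  edge (16,8)–(16,1): clear
  midpoint (11/2,4) outside
  → clear
Obstacle 3 [(2,15) (11,13) (11,23)]:
  edge (2,15)–(11,13): clear
  edge (11,13)–(11,23): clear
  edge (11,23)–(2,15): clear
  midpoint (11/2,4) outside
  → clear

BLOCKED by obstacle 1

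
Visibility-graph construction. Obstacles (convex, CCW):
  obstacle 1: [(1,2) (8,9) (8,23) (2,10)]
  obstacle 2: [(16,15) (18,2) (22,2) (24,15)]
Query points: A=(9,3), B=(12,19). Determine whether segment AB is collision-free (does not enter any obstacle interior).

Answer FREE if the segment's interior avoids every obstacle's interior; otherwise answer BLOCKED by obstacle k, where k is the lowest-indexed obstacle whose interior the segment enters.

Obstacle 1 [(1,2) (8,9) (8,23) (2,10)]:
  edge (1,2)–(8,9): clear
  edge (8,9)–(8,23): clear
  edge (8,23)–(2,10): clear
  edge (2,10)–(1,2): clear
  midpoint (21/2,11) outside
  → clear
Obstacle 2 [(16,15) (18,2) (22,2) (24,15)]:
  edge (16,15)–(18,2): clear
  edge (18,2)–(22,2): clear
  edge (22,2)–(24,15): clear
  edge (24,15)–(16,15): clear
  midpoint (21/2,11) outside
  → clear

FREE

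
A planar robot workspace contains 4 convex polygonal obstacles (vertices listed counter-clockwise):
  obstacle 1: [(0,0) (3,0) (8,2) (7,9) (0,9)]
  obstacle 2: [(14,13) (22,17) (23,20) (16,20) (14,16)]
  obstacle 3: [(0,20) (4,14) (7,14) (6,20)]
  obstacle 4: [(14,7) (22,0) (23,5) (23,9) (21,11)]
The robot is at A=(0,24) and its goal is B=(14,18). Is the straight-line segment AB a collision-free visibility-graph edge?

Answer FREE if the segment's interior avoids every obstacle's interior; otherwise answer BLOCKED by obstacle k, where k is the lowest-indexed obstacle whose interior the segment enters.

FREE

Obstacle 1 [(0,0) (3,0) (8,2) (7,9) (0,9)]:
  edge (0,0)–(3,0): clear
  edge (3,0)–(8,2): clear
  edge (8,2)–(7,9): clear
  edge (7,9)–(0,9): clear
  edge (0,9)–(0,0): clear
  midpoint (7,21) outside
  → clear
Obstacle 2 [(14,13) (22,17) (23,20) (16,20) (14,16)]:
  edge (14,13)–(22,17): clear
  edge (22,17)–(23,20): clear
  edge (23,20)–(16,20): clear
  edge (16,20)–(14,16): clear
  edge (14,16)–(14,13): clear
  midpoint (7,21) outside
  → clear
Obstacle 3 [(0,20) (4,14) (7,14) (6,20)]:
  edge (0,20)–(4,14): clear
  edge (4,14)–(7,14): clear
  edge (7,14)–(6,20): clear
  edge (6,20)–(0,20): clear
  midpoint (7,21) outside
  → clear
Obstacle 4 [(14,7) (22,0) (23,5) (23,9) (21,11)]:
  edge (14,7)–(22,0): clear
  edge (22,0)–(23,5): clear
  edge (23,5)–(23,9): clear
  edge (23,9)–(21,11): clear
  edge (21,11)–(14,7): clear
  midpoint (7,21) outside
  → clear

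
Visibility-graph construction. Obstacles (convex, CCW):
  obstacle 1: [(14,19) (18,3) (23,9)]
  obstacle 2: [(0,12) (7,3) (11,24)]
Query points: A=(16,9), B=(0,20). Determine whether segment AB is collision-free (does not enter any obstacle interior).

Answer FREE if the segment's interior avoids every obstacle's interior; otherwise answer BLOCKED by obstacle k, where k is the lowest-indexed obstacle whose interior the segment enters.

BLOCKED by obstacle 2

Obstacle 1 [(14,19) (18,3) (23,9)]:
  edge (14,19)–(18,3): clear
  edge (18,3)–(23,9): clear
  edge (23,9)–(14,19): clear
  midpoint (8,29/2) outside
  → clear
Obstacle 2 [(0,12) (7,3) (11,24)]:
  edge (0,12)–(7,3): clear
  edge (7,3)–(11,24): crosses AB
  edge (11,24)–(0,12): crosses AB
  → BLOCKED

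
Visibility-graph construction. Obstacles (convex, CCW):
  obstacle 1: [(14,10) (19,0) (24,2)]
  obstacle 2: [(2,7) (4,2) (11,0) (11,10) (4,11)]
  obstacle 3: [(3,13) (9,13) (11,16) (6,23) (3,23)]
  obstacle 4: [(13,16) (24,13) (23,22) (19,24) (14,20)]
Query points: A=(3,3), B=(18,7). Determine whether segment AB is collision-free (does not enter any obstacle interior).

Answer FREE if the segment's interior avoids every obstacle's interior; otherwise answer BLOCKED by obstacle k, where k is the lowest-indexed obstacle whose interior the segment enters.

Obstacle 1 [(14,10) (19,0) (24,2)]:
  edge (14,10)–(19,0): crosses AB
  edge (19,0)–(24,2): clear
  edge (24,2)–(14,10): crosses AB
  → BLOCKED
Obstacle 2 [(2,7) (4,2) (11,0) (11,10) (4,11)]:
  edge (2,7)–(4,2): crosses AB
  edge (4,2)–(11,0): clear
  edge (11,0)–(11,10): crosses AB
  edge (11,10)–(4,11): clear
  edge (4,11)–(2,7): clear
  → BLOCKED
Obstacle 3 [(3,13) (9,13) (11,16) (6,23) (3,23)]:
  edge (3,13)–(9,13): clear
  edge (9,13)–(11,16): clear
  edge (11,16)–(6,23): clear
  edge (6,23)–(3,23): clear
  edge (3,23)–(3,13): clear
  midpoint (21/2,5) outside
  → clear
Obstacle 4 [(13,16) (24,13) (23,22) (19,24) (14,20)]:
  edge (13,16)–(24,13): clear
  edge (24,13)–(23,22): clear
  edge (23,22)–(19,24): clear
  edge (19,24)–(14,20): clear
  edge (14,20)–(13,16): clear
  midpoint (21/2,5) outside
  → clear

BLOCKED by obstacle 1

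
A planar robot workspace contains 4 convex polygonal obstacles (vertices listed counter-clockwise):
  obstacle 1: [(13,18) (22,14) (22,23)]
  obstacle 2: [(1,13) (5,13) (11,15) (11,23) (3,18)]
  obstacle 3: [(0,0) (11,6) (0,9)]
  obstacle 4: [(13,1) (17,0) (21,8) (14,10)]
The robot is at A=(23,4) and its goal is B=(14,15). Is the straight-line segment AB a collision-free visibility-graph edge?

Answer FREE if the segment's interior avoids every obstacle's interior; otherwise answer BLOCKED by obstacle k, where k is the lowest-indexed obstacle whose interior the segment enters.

BLOCKED by obstacle 4

Obstacle 1 [(13,18) (22,14) (22,23)]:
  edge (13,18)–(22,14): clear
  edge (22,14)–(22,23): clear
  edge (22,23)–(13,18): clear
  midpoint (37/2,19/2) outside
  → clear
Obstacle 2 [(1,13) (5,13) (11,15) (11,23) (3,18)]:
  edge (1,13)–(5,13): clear
  edge (5,13)–(11,15): clear
  edge (11,15)–(11,23): clear
  edge (11,23)–(3,18): clear
  edge (3,18)–(1,13): clear
  midpoint (37/2,19/2) outside
  → clear
Obstacle 3 [(0,0) (11,6) (0,9)]:
  edge (0,0)–(11,6): clear
  edge (11,6)–(0,9): clear
  edge (0,9)–(0,0): clear
  midpoint (37/2,19/2) outside
  → clear
Obstacle 4 [(13,1) (17,0) (21,8) (14,10)]:
  edge (13,1)–(17,0): clear
  edge (17,0)–(21,8): crosses AB
  edge (21,8)–(14,10): crosses AB
  edge (14,10)–(13,1): clear
  → BLOCKED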